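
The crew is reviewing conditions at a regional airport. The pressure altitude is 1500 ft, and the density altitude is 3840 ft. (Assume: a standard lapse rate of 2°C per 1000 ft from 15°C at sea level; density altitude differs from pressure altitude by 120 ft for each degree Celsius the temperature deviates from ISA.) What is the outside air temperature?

Density altitude − pressure altitude = 3840 − 1500 = +2340 ft.
At 120 ft/°C that is an ISA deviation of 2340/120 = +19.5°C.
ISA temperature at 1500 ft = 15 − 2 × (1500/1000) = 12°C.
OAT = ISA + deviation = 12 + (+19.5) = 31.5°C.

31.5°C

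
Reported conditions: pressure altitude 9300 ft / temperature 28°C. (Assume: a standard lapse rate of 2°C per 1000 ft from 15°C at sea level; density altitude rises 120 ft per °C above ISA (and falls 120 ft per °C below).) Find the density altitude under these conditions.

13092 ft

ISA temperature at 9300 ft = 15 − 2 × (9300/1000) = -3.6°C.
ISA deviation = 28 − (-3.6) = +31.6°C.
Density altitude = 9300 + 120 × (31.6) = 9300 + (+3792) = 13092 ft.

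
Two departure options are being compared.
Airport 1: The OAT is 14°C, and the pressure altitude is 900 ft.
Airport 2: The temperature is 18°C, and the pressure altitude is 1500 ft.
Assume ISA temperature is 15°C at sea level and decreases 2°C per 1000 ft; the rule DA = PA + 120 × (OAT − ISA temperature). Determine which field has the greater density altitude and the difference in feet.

Airport 2 by 1224 ft

Airport 1: ISA temp = 13.2°C, deviation +0.8°C, DA = 900 + 120 × 0.8 = 996 ft.
Airport 2: ISA temp = 12°C, deviation +6°C, DA = 1500 + 120 × 6 = 2220 ft.
Airport 2 is higher by 2220 − 996 = 1224 ft.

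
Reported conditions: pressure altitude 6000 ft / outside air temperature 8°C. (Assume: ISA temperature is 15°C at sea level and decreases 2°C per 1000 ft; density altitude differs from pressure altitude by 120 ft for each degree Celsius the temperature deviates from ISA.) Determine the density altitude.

6600 ft

ISA temperature at 6000 ft = 15 − 2 × (6000/1000) = 3°C.
ISA deviation = 8 − 3 = +5°C.
Density altitude = 6000 + 120 × (5) = 6000 + (+600) = 6600 ft.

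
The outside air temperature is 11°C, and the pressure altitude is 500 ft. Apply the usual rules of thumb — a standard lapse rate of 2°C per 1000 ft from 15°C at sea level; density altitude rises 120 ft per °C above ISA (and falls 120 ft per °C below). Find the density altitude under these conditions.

ISA temperature at 500 ft = 15 − 2 × (500/1000) = 14°C.
ISA deviation = 11 − 14 = -3°C.
Density altitude = 500 + 120 × (-3) = 500 + (-360) = 140 ft.

140 ft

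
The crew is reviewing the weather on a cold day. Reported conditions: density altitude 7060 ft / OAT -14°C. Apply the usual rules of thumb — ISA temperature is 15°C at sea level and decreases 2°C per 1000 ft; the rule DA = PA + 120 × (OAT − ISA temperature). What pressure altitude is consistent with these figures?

DA = PA + 120 × (OAT − (15 − 2·PA/1000)) = PA + 120·OAT − 1800 + 0.24·PA = 1.24·PA + 120·OAT − 1800.
So 1.24·PA = 7060 − 120 × (-14) + 1800 = 10540.
PA = 10540 / 1.24 = 8500 ft.

8500 ft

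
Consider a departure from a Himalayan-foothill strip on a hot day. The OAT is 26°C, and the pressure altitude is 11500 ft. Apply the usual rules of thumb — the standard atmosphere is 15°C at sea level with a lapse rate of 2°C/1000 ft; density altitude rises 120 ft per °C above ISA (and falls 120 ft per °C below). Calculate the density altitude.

ISA temperature at 11500 ft = 15 − 2 × (11500/1000) = -8°C.
ISA deviation = 26 − (-8) = +34°C.
Density altitude = 11500 + 120 × (34) = 11500 + (+4080) = 15580 ft.

15580 ft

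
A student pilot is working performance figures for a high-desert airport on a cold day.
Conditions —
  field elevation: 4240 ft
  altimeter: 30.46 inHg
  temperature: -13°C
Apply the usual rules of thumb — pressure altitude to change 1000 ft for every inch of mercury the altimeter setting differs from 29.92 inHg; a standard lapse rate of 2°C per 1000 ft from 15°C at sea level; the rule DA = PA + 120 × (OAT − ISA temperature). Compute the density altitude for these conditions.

Pressure altitude = 4240 + (29.92 − 30.46) × 1000 = 4240 + (-540) = 3700 ft.
ISA temperature at 3700 ft = 15 − 2 × (3700/1000) = 7.6°C.
ISA deviation = -13 − 7.6 = -20.6°C.
Density altitude = 3700 + 120 × (-20.6) = 1228 ft.

1228 ft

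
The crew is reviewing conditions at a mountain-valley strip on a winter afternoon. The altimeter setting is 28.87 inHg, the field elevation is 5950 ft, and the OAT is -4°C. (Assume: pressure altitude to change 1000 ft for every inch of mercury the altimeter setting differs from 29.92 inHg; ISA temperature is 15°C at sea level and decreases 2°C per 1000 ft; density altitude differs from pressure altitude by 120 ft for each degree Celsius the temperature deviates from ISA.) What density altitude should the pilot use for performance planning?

6400 ft

Pressure altitude = 5950 + (29.92 − 28.87) × 1000 = 5950 + (+1050) = 7000 ft.
ISA temperature at 7000 ft = 15 − 2 × (7000/1000) = 1°C.
ISA deviation = -4 − 1 = -5°C.
Density altitude = 7000 + 120 × (-5) = 6400 ft.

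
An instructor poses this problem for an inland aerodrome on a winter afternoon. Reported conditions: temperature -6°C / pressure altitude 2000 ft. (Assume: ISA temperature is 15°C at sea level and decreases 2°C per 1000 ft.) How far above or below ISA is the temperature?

ISA temperature at 2000 ft = 15 − 2 × (2000/1000) = 11°C.
Deviation = OAT − ISA = -6 − 11 = -17°C.

ISA-17°C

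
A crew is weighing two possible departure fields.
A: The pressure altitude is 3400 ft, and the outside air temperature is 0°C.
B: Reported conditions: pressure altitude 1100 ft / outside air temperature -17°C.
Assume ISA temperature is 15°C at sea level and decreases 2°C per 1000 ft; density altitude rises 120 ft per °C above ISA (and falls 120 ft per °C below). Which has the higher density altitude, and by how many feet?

A: ISA temp = 8.2°C, deviation -8.2°C, DA = 3400 + 120 × (-8.2) = 2416 ft.
B: ISA temp = 12.8°C, deviation -29.8°C, DA = 1100 + 120 × (-29.8) = -2476 ft.
A is higher by 2416 − (-2476) = 4892 ft.

A by 4892 ft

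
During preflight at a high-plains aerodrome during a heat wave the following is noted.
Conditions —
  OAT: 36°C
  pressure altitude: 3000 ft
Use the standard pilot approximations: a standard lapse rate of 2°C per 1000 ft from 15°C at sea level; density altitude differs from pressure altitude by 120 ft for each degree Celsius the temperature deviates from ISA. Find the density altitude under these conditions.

ISA temperature at 3000 ft = 15 − 2 × (3000/1000) = 9°C.
ISA deviation = 36 − 9 = +27°C.
Density altitude = 3000 + 120 × (27) = 3000 + (+3240) = 6240 ft.

6240 ft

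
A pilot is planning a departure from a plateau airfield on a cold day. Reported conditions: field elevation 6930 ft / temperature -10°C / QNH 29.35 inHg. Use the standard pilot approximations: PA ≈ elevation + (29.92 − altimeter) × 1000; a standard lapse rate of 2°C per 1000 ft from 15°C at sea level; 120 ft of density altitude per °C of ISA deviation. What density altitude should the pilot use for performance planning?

Pressure altitude = 6930 + (29.92 − 29.35) × 1000 = 6930 + (+570) = 7500 ft.
ISA temperature at 7500 ft = 15 − 2 × (7500/1000) = 0°C.
ISA deviation = -10 − 0 = -10°C.
Density altitude = 7500 + 120 × (-10) = 6300 ft.

6300 ft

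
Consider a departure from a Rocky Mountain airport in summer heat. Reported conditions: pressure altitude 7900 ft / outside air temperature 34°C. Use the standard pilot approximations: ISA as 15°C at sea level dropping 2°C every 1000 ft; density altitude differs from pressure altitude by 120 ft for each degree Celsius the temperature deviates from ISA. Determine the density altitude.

12076 ft

ISA temperature at 7900 ft = 15 − 2 × (7900/1000) = -0.8°C.
ISA deviation = 34 − (-0.8) = +34.8°C.
Density altitude = 7900 + 120 × (34.8) = 7900 + (+4176) = 12076 ft.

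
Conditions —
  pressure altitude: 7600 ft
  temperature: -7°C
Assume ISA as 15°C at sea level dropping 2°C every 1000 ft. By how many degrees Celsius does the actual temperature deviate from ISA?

ISA temperature at 7600 ft = 15 − 2 × (7600/1000) = -0.2°C.
Deviation = OAT − ISA = -7 − (-0.2) = -6.8°C.

ISA-6.8°C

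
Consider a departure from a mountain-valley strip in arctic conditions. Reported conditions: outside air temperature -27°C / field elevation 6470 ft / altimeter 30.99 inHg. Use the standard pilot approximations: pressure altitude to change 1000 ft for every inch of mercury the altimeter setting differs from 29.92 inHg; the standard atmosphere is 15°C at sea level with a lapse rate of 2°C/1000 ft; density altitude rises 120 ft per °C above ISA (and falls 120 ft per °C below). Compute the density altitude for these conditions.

1656 ft

Pressure altitude = 6470 + (29.92 − 30.99) × 1000 = 6470 + (-1070) = 5400 ft.
ISA temperature at 5400 ft = 15 − 2 × (5400/1000) = 4.2°C.
ISA deviation = -27 − 4.2 = -31.2°C.
Density altitude = 5400 + 120 × (-31.2) = 1656 ft.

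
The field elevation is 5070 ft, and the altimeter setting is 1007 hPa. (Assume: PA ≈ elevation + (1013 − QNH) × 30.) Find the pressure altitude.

5250 ft

Pressure correction = (1013 − 1007) × 30 = +180 ft.
Pressure altitude = 5070 + (+180) = 5250 ft.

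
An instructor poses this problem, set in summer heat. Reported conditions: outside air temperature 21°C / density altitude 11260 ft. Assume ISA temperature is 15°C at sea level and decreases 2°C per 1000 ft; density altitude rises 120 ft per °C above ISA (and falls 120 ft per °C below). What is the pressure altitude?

DA = PA + 120 × (OAT − (15 − 2·PA/1000)) = PA + 120·OAT − 1800 + 0.24·PA = 1.24·PA + 120·OAT − 1800.
So 1.24·PA = 11260 − 120 × 21 + 1800 = 10540.
PA = 10540 / 1.24 = 8500 ft.

8500 ft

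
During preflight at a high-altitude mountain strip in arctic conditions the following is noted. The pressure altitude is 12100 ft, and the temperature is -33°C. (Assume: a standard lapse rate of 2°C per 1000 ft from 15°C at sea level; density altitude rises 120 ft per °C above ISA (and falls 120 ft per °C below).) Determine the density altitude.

9244 ft

ISA temperature at 12100 ft = 15 − 2 × (12100/1000) = -9.2°C.
ISA deviation = -33 − (-9.2) = -23.8°C.
Density altitude = 12100 + 120 × (-23.8) = 12100 + (-2856) = 9244 ft.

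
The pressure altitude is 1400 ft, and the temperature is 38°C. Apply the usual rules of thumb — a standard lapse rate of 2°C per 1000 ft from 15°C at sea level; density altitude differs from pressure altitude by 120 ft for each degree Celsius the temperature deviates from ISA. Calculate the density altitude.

ISA temperature at 1400 ft = 15 − 2 × (1400/1000) = 12.2°C.
ISA deviation = 38 − 12.2 = +25.8°C.
Density altitude = 1400 + 120 × (25.8) = 1400 + (+3096) = 4496 ft.

4496 ft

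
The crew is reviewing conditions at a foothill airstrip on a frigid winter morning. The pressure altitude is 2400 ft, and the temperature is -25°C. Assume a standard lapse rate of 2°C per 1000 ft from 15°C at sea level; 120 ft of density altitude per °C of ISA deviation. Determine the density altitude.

-1824 ft

ISA temperature at 2400 ft = 15 − 2 × (2400/1000) = 10.2°C.
ISA deviation = -25 − 10.2 = -35.2°C.
Density altitude = 2400 + 120 × (-35.2) = 2400 + (-4224) = -1824 ft.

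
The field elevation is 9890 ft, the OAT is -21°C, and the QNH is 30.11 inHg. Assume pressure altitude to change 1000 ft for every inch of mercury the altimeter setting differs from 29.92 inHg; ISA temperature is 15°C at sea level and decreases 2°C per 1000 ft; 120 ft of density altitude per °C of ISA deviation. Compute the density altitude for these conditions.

7708 ft

Pressure altitude = 9890 + (29.92 − 30.11) × 1000 = 9890 + (-190) = 9700 ft.
ISA temperature at 9700 ft = 15 − 2 × (9700/1000) = -4.4°C.
ISA deviation = -21 − (-4.4) = -16.6°C.
Density altitude = 9700 + 120 × (-16.6) = 7708 ft.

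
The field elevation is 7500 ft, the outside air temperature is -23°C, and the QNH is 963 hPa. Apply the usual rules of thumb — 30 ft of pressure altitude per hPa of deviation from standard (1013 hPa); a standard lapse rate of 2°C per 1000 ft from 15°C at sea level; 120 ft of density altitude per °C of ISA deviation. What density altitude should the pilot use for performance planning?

Pressure altitude = 7500 + (1013 − 963) × 30 = 7500 + (+1500) = 9000 ft.
ISA temperature at 9000 ft = 15 − 2 × (9000/1000) = -3°C.
ISA deviation = -23 − (-3) = -20°C.
Density altitude = 9000 + 120 × (-20) = 6600 ft.

6600 ft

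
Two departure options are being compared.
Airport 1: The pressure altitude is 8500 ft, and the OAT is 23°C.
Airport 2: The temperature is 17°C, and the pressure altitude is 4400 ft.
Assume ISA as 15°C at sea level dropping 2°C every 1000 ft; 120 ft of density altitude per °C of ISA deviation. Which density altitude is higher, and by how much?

Airport 1 by 5804 ft

Airport 1: ISA temp = -2°C, deviation +25°C, DA = 8500 + 120 × 25 = 11500 ft.
Airport 2: ISA temp = 6.2°C, deviation +10.8°C, DA = 4400 + 120 × 10.8 = 5696 ft.
Airport 1 is higher by 11500 − 5696 = 5804 ft.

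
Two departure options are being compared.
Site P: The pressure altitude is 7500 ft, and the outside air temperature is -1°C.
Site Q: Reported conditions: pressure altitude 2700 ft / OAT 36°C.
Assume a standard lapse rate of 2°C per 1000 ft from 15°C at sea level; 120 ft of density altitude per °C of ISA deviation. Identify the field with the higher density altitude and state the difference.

Site P: ISA temp = 0°C, deviation -1°C, DA = 7500 + 120 × (-1) = 7380 ft.
Site Q: ISA temp = 9.6°C, deviation +26.4°C, DA = 2700 + 120 × 26.4 = 5868 ft.
Site P is higher by 7380 − 5868 = 1512 ft.

Site P by 1512 ft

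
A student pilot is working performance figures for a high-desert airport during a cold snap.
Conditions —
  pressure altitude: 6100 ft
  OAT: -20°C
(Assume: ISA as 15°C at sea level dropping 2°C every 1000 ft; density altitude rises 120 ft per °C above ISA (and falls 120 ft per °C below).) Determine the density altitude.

3364 ft

ISA temperature at 6100 ft = 15 − 2 × (6100/1000) = 2.8°C.
ISA deviation = -20 − 2.8 = -22.8°C.
Density altitude = 6100 + 120 × (-22.8) = 6100 + (-2736) = 3364 ft.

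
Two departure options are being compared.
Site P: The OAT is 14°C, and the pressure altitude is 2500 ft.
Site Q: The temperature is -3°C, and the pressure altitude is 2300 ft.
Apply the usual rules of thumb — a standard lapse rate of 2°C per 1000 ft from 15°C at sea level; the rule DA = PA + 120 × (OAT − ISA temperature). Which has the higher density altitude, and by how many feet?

Site P: ISA temp = 10°C, deviation +4°C, DA = 2500 + 120 × 4 = 2980 ft.
Site Q: ISA temp = 10.4°C, deviation -13.4°C, DA = 2300 + 120 × (-13.4) = 692 ft.
Site P is higher by 2980 − 692 = 2288 ft.

Site P by 2288 ft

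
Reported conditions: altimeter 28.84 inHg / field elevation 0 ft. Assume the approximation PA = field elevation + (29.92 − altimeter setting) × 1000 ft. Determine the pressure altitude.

1080 ft

Pressure correction = (29.92 − 28.84) × 1000 = +1080 ft.
Pressure altitude = 0 + (+1080) = 1080 ft.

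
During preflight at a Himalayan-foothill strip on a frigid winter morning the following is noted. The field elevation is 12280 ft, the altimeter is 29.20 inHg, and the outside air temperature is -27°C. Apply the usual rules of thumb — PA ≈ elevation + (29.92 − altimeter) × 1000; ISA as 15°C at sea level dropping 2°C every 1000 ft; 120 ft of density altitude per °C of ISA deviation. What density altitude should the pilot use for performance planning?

Pressure altitude = 12280 + (29.92 − 29.20) × 1000 = 12280 + (+720) = 13000 ft.
ISA temperature at 13000 ft = 15 − 2 × (13000/1000) = -11°C.
ISA deviation = -27 − (-11) = -16°C.
Density altitude = 13000 + 120 × (-16) = 11080 ft.

11080 ft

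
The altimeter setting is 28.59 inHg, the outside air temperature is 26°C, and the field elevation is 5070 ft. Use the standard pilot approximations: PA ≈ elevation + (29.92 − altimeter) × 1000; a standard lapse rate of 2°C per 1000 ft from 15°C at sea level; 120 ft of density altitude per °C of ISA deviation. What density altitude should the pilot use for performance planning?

Pressure altitude = 5070 + (29.92 − 28.59) × 1000 = 5070 + (+1330) = 6400 ft.
ISA temperature at 6400 ft = 15 − 2 × (6400/1000) = 2.2°C.
ISA deviation = 26 − 2.2 = +23.8°C.
Density altitude = 6400 + 120 × (23.8) = 9256 ft.

9256 ft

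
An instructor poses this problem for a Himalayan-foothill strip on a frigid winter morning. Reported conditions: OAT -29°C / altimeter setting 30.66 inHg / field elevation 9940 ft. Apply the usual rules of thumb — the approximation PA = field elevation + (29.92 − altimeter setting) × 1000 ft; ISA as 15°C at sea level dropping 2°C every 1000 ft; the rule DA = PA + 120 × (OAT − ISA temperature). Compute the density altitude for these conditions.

6128 ft

Pressure altitude = 9940 + (29.92 − 30.66) × 1000 = 9940 + (-740) = 9200 ft.
ISA temperature at 9200 ft = 15 − 2 × (9200/1000) = -3.4°C.
ISA deviation = -29 − (-3.4) = -25.6°C.
Density altitude = 9200 + 120 × (-25.6) = 6128 ft.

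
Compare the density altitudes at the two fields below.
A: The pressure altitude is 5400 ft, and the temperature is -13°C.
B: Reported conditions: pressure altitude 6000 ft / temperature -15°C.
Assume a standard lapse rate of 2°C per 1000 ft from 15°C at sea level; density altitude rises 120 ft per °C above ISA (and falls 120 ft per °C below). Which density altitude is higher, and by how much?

B by 504 ft

A: ISA temp = 4.2°C, deviation -17.2°C, DA = 5400 + 120 × (-17.2) = 3336 ft.
B: ISA temp = 3°C, deviation -18°C, DA = 6000 + 120 × (-18) = 3840 ft.
B is higher by 3840 − 3336 = 504 ft.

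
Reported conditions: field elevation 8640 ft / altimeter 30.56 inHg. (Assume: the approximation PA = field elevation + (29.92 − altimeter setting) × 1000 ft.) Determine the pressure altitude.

8000 ft

Pressure correction = (29.92 − 30.56) × 1000 = -640 ft.
Pressure altitude = 8640 + (-640) = 8000 ft.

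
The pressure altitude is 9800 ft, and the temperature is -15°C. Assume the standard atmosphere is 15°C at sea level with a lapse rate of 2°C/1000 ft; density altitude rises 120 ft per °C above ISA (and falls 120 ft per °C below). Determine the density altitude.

ISA temperature at 9800 ft = 15 − 2 × (9800/1000) = -4.6°C.
ISA deviation = -15 − (-4.6) = -10.4°C.
Density altitude = 9800 + 120 × (-10.4) = 9800 + (-1248) = 8552 ft.

8552 ft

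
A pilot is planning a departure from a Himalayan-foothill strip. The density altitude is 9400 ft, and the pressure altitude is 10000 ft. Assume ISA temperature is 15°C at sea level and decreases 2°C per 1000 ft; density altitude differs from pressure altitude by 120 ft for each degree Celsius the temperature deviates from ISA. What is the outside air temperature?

Density altitude − pressure altitude = 9400 − 10000 = -600 ft.
At 120 ft/°C that is an ISA deviation of -600/120 = -5°C.
ISA temperature at 10000 ft = 15 − 2 × (10000/1000) = -5°C.
OAT = ISA + deviation = -5 + (-5) = -10°C.

-10°C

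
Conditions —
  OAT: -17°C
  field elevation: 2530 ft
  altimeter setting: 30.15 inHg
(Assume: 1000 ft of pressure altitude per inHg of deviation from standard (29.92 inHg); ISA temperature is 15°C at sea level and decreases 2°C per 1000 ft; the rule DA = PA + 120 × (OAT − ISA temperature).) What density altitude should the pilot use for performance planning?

-988 ft

Pressure altitude = 2530 + (29.92 − 30.15) × 1000 = 2530 + (-230) = 2300 ft.
ISA temperature at 2300 ft = 15 − 2 × (2300/1000) = 10.4°C.
ISA deviation = -17 − 10.4 = -27.4°C.
Density altitude = 2300 + 120 × (-27.4) = -988 ft.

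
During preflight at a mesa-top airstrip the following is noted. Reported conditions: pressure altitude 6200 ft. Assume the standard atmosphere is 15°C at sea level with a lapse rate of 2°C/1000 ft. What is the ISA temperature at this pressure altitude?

ISA temperature = 15 − 2 × (6200/1000) = 15 − 12.4 = 2.6°C.

2.6°C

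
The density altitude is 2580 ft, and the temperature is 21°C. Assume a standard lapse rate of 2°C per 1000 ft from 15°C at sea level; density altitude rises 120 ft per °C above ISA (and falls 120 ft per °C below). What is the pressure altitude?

DA = PA + 120 × (OAT − (15 − 2·PA/1000)) = PA + 120·OAT − 1800 + 0.24·PA = 1.24·PA + 120·OAT − 1800.
So 1.24·PA = 2580 − 120 × 21 + 1800 = 1860.
PA = 1860 / 1.24 = 1500 ft.

1500 ft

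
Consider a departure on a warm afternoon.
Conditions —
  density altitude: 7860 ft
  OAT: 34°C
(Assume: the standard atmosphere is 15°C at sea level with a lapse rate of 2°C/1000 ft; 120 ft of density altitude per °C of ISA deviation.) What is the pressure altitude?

4500 ft

DA = PA + 120 × (OAT − (15 − 2·PA/1000)) = PA + 120·OAT − 1800 + 0.24·PA = 1.24·PA + 120·OAT − 1800.
So 1.24·PA = 7860 − 120 × 34 + 1800 = 5580.
PA = 5580 / 1.24 = 4500 ft.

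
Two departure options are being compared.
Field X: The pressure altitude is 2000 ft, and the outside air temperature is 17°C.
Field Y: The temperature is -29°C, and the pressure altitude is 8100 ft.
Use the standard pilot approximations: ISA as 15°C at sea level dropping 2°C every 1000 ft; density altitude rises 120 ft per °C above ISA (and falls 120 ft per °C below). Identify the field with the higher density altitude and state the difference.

Field X: ISA temp = 11°C, deviation +6°C, DA = 2000 + 120 × 6 = 2720 ft.
Field Y: ISA temp = -1.2°C, deviation -27.8°C, DA = 8100 + 120 × (-27.8) = 4764 ft.
Field Y is higher by 4764 − 2720 = 2044 ft.

Field Y by 2044 ft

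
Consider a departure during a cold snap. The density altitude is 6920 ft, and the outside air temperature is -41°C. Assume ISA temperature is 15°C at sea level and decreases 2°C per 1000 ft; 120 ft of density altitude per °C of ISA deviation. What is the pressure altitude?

DA = PA + 120 × (OAT − (15 − 2·PA/1000)) = PA + 120·OAT − 1800 + 0.24·PA = 1.24·PA + 120·OAT − 1800.
So 1.24·PA = 6920 − 120 × (-41) + 1800 = 13640.
PA = 13640 / 1.24 = 11000 ft.

11000 ft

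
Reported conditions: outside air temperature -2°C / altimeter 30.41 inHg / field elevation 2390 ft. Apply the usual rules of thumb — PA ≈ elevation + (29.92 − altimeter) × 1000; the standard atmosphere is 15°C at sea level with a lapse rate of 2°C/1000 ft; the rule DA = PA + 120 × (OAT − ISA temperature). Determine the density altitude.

Pressure altitude = 2390 + (29.92 − 30.41) × 1000 = 2390 + (-490) = 1900 ft.
ISA temperature at 1900 ft = 15 − 2 × (1900/1000) = 11.2°C.
ISA deviation = -2 − 11.2 = -13.2°C.
Density altitude = 1900 + 120 × (-13.2) = 316 ft.

316 ft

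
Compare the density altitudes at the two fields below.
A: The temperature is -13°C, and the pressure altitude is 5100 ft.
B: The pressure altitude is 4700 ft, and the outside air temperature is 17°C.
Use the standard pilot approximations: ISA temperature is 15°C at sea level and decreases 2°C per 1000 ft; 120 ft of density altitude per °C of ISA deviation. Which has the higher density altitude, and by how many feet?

A: ISA temp = 4.8°C, deviation -17.8°C, DA = 5100 + 120 × (-17.8) = 2964 ft.
B: ISA temp = 5.6°C, deviation +11.4°C, DA = 4700 + 120 × 11.4 = 6068 ft.
B is higher by 6068 − 2964 = 3104 ft.

B by 3104 ft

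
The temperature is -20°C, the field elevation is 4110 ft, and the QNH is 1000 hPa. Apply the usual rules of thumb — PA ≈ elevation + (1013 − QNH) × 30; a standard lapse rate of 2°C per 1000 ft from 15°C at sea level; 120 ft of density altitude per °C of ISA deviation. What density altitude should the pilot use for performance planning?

1380 ft

Pressure altitude = 4110 + (1013 − 1000) × 30 = 4110 + (+390) = 4500 ft.
ISA temperature at 4500 ft = 15 − 2 × (4500/1000) = 6°C.
ISA deviation = -20 − 6 = -26°C.
Density altitude = 4500 + 120 × (-26) = 1380 ft.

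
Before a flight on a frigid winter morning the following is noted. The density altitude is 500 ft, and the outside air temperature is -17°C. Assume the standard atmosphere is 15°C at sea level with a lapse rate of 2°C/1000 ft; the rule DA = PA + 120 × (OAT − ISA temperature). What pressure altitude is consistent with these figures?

DA = PA + 120 × (OAT − (15 − 2·PA/1000)) = PA + 120·OAT − 1800 + 0.24·PA = 1.24·PA + 120·OAT − 1800.
So 1.24·PA = 500 − 120 × (-17) + 1800 = 4340.
PA = 4340 / 1.24 = 3500 ft.

3500 ft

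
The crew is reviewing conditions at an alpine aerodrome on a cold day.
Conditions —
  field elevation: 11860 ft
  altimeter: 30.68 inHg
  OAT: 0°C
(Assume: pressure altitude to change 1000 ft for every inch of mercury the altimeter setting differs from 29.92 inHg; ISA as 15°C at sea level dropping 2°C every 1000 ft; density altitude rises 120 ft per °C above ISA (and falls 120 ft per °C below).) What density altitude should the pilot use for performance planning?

Pressure altitude = 11860 + (29.92 − 30.68) × 1000 = 11860 + (-760) = 11100 ft.
ISA temperature at 11100 ft = 15 − 2 × (11100/1000) = -7.2°C.
ISA deviation = 0 − (-7.2) = +7.2°C.
Density altitude = 11100 + 120 × (7.2) = 11964 ft.

11964 ft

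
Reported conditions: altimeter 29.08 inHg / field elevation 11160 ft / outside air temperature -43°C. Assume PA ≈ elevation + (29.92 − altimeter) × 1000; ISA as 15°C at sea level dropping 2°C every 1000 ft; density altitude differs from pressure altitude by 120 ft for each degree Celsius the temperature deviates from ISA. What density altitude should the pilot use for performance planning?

7920 ft

Pressure altitude = 11160 + (29.92 − 29.08) × 1000 = 11160 + (+840) = 12000 ft.
ISA temperature at 12000 ft = 15 − 2 × (12000/1000) = -9°C.
ISA deviation = -43 − (-9) = -34°C.
Density altitude = 12000 + 120 × (-34) = 7920 ft.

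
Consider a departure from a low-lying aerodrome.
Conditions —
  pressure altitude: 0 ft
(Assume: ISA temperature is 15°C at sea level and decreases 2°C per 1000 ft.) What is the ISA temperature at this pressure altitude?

ISA temperature = 15 − 2 × (0/1000) = 15 − 0 = 15°C.

15°C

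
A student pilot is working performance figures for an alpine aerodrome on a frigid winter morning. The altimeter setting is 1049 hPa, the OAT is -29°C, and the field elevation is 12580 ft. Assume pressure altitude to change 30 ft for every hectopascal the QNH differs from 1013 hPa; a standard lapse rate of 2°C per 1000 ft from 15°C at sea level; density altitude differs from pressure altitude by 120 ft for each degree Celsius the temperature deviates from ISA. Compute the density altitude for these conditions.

Pressure altitude = 12580 + (1013 − 1049) × 30 = 12580 + (-1080) = 11500 ft.
ISA temperature at 11500 ft = 15 − 2 × (11500/1000) = -8°C.
ISA deviation = -29 − (-8) = -21°C.
Density altitude = 11500 + 120 × (-21) = 8980 ft.

8980 ft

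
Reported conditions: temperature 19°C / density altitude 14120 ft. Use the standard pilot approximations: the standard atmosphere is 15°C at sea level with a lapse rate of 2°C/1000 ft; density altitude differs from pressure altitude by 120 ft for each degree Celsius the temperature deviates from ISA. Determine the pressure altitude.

11000 ft

DA = PA + 120 × (OAT − (15 − 2·PA/1000)) = PA + 120·OAT − 1800 + 0.24·PA = 1.24·PA + 120·OAT − 1800.
So 1.24·PA = 14120 − 120 × 19 + 1800 = 13640.
PA = 13640 / 1.24 = 11000 ft.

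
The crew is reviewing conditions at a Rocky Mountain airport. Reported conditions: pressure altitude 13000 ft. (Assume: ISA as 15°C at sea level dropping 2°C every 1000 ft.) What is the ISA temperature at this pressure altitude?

-11°C

ISA temperature = 15 − 2 × (13000/1000) = 15 − 26 = -11°C.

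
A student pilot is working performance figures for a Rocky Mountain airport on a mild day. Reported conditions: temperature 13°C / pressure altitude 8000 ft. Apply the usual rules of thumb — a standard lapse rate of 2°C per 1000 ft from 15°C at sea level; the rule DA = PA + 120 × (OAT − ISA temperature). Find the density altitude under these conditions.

ISA temperature at 8000 ft = 15 − 2 × (8000/1000) = -1°C.
ISA deviation = 13 − (-1) = +14°C.
Density altitude = 8000 + 120 × (14) = 8000 + (+1680) = 9680 ft.

9680 ft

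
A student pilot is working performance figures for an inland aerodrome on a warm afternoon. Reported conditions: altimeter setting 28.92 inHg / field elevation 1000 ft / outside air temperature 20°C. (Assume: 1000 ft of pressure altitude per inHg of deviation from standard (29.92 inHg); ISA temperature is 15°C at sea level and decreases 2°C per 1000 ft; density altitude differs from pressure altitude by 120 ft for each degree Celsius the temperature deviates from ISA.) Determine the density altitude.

Pressure altitude = 1000 + (29.92 − 28.92) × 1000 = 1000 + (+1000) = 2000 ft.
ISA temperature at 2000 ft = 15 − 2 × (2000/1000) = 11°C.
ISA deviation = 20 − 11 = +9°C.
Density altitude = 2000 + 120 × (9) = 3080 ft.

3080 ft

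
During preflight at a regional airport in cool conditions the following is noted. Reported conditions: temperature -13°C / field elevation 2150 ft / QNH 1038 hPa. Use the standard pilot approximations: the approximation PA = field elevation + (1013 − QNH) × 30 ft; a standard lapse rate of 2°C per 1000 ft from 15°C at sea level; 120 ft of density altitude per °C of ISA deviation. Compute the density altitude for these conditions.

-1624 ft

Pressure altitude = 2150 + (1013 − 1038) × 30 = 2150 + (-750) = 1400 ft.
ISA temperature at 1400 ft = 15 − 2 × (1400/1000) = 12.2°C.
ISA deviation = -13 − 12.2 = -25.2°C.
Density altitude = 1400 + 120 × (-25.2) = -1624 ft.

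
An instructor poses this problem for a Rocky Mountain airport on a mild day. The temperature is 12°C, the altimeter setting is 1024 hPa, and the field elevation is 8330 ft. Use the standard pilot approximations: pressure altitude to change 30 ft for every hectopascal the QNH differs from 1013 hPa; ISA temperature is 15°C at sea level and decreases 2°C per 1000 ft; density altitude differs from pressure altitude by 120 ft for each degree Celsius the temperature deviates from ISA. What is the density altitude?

Pressure altitude = 8330 + (1013 − 1024) × 30 = 8330 + (-330) = 8000 ft.
ISA temperature at 8000 ft = 15 − 2 × (8000/1000) = -1°C.
ISA deviation = 12 − (-1) = +13°C.
Density altitude = 8000 + 120 × (13) = 9560 ft.

9560 ft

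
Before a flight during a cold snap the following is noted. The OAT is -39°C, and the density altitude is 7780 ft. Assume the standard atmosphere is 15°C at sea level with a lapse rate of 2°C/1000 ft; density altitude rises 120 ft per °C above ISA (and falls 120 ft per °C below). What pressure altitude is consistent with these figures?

DA = PA + 120 × (OAT − (15 − 2·PA/1000)) = PA + 120·OAT − 1800 + 0.24·PA = 1.24·PA + 120·OAT − 1800.
So 1.24·PA = 7780 − 120 × (-39) + 1800 = 14260.
PA = 14260 / 1.24 = 11500 ft.

11500 ft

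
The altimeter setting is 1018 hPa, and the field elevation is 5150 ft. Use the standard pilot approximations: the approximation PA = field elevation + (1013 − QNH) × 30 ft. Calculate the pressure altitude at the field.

Pressure correction = (1013 − 1018) × 30 = -150 ft.
Pressure altitude = 5150 + (-150) = 5000 ft.

5000 ft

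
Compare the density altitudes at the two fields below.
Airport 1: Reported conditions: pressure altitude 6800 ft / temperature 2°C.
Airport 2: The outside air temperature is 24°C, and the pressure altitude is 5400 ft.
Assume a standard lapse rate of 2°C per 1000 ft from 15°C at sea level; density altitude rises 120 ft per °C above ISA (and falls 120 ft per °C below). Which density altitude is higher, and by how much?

Airport 1: ISA temp = 1.4°C, deviation +0.6°C, DA = 6800 + 120 × 0.6 = 6872 ft.
Airport 2: ISA temp = 4.2°C, deviation +19.8°C, DA = 5400 + 120 × 19.8 = 7776 ft.
Airport 2 is higher by 7776 − 6872 = 904 ft.

Airport 2 by 904 ft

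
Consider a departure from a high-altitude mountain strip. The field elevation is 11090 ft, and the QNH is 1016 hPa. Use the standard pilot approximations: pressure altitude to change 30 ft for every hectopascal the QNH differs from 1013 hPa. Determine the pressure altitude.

Pressure correction = (1013 − 1016) × 30 = -90 ft.
Pressure altitude = 11090 + (-90) = 11000 ft.

11000 ft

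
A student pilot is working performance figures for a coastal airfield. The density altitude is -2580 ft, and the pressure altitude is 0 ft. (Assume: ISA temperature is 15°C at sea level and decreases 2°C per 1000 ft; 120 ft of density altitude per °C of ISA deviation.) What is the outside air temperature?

-6.5°C

Density altitude − pressure altitude = -2580 − 0 = -2580 ft.
At 120 ft/°C that is an ISA deviation of -2580/120 = -21.5°C.
ISA temperature at 0 ft = 15 − 2 × (0/1000) = 15°C.
OAT = ISA + deviation = 15 + (-21.5) = -6.5°C.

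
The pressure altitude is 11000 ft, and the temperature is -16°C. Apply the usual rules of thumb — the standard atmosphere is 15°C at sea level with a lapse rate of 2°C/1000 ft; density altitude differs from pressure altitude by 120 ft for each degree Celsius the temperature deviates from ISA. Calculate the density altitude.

ISA temperature at 11000 ft = 15 − 2 × (11000/1000) = -7°C.
ISA deviation = -16 − (-7) = -9°C.
Density altitude = 11000 + 120 × (-9) = 11000 + (-1080) = 9920 ft.

9920 ft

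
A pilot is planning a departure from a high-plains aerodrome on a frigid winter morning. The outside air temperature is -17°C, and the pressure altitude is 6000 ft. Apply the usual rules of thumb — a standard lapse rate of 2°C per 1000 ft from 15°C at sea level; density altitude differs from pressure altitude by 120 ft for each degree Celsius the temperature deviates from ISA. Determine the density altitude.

ISA temperature at 6000 ft = 15 − 2 × (6000/1000) = 3°C.
ISA deviation = -17 − 3 = -20°C.
Density altitude = 6000 + 120 × (-20) = 6000 + (-2400) = 3600 ft.

3600 ft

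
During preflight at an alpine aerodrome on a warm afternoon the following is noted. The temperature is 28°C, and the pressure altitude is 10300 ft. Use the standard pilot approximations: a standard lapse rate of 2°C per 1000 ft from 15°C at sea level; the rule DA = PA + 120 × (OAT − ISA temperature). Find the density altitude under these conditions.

ISA temperature at 10300 ft = 15 − 2 × (10300/1000) = -5.6°C.
ISA deviation = 28 − (-5.6) = +33.6°C.
Density altitude = 10300 + 120 × (33.6) = 10300 + (+4032) = 14332 ft.

14332 ft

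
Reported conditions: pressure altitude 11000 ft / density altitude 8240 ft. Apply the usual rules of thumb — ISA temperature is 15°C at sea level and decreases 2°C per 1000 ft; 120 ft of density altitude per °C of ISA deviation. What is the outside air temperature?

Density altitude − pressure altitude = 8240 − 11000 = -2760 ft.
At 120 ft/°C that is an ISA deviation of -2760/120 = -23°C.
ISA temperature at 11000 ft = 15 − 2 × (11000/1000) = -7°C.
OAT = ISA + deviation = -7 + (-23) = -30°C.

-30°C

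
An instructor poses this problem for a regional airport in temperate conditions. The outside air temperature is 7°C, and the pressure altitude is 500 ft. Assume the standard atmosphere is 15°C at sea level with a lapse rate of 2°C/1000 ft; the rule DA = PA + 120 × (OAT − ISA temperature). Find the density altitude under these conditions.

ISA temperature at 500 ft = 15 − 2 × (500/1000) = 14°C.
ISA deviation = 7 − 14 = -7°C.
Density altitude = 500 + 120 × (-7) = 500 + (-840) = -340 ft.

-340 ft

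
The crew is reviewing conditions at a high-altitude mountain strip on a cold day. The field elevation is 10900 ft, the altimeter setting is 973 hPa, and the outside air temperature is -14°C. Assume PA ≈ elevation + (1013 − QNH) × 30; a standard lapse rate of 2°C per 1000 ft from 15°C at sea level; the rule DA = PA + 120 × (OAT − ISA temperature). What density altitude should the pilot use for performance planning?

Pressure altitude = 10900 + (1013 − 973) × 30 = 10900 + (+1200) = 12100 ft.
ISA temperature at 12100 ft = 15 − 2 × (12100/1000) = -9.2°C.
ISA deviation = -14 − (-9.2) = -4.8°C.
Density altitude = 12100 + 120 × (-4.8) = 11524 ft.

11524 ft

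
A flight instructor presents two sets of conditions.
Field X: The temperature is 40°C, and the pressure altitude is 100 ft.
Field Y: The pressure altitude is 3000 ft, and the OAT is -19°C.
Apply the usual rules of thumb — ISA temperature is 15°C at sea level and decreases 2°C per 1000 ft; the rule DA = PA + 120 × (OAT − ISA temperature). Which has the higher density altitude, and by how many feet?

Field X: ISA temp = 14.8°C, deviation +25.2°C, DA = 100 + 120 × 25.2 = 3124 ft.
Field Y: ISA temp = 9°C, deviation -28°C, DA = 3000 + 120 × (-28) = -360 ft.
Field X is higher by 3124 − (-360) = 3484 ft.

Field X by 3484 ft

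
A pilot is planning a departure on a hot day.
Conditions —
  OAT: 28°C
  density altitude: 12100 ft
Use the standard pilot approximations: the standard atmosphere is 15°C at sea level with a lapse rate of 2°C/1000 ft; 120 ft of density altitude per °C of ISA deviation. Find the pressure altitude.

8500 ft

DA = PA + 120 × (OAT − (15 − 2·PA/1000)) = PA + 120·OAT − 1800 + 0.24·PA = 1.24·PA + 120·OAT − 1800.
So 1.24·PA = 12100 − 120 × 28 + 1800 = 10540.
PA = 10540 / 1.24 = 8500 ft.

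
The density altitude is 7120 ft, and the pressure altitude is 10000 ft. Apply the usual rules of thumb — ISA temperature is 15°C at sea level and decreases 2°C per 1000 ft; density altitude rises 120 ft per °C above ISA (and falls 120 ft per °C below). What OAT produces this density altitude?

Density altitude − pressure altitude = 7120 − 10000 = -2880 ft.
At 120 ft/°C that is an ISA deviation of -2880/120 = -24°C.
ISA temperature at 10000 ft = 15 − 2 × (10000/1000) = -5°C.
OAT = ISA + deviation = -5 + (-24) = -29°C.

-29°C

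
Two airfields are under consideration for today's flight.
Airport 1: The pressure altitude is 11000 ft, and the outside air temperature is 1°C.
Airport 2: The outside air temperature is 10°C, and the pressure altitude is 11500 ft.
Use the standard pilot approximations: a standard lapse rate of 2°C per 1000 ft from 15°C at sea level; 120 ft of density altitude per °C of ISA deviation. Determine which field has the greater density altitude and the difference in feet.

Airport 2 by 1700 ft

Airport 1: ISA temp = -7°C, deviation +8°C, DA = 11000 + 120 × 8 = 11960 ft.
Airport 2: ISA temp = -8°C, deviation +18°C, DA = 11500 + 120 × 18 = 13660 ft.
Airport 2 is higher by 13660 − 11960 = 1700 ft.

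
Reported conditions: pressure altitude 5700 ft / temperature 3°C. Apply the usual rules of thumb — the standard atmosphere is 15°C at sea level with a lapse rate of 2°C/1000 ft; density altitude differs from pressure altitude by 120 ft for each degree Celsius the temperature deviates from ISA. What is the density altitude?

ISA temperature at 5700 ft = 15 − 2 × (5700/1000) = 3.6°C.
ISA deviation = 3 − 3.6 = -0.6°C.
Density altitude = 5700 + 120 × (-0.6) = 5700 + (-72) = 5628 ft.

5628 ft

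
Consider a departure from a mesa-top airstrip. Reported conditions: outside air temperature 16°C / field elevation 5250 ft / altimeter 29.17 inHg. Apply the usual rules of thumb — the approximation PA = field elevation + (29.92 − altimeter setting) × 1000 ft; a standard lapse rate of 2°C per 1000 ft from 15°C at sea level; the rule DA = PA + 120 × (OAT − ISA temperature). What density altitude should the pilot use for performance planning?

7560 ft

Pressure altitude = 5250 + (29.92 − 29.17) × 1000 = 5250 + (+750) = 6000 ft.
ISA temperature at 6000 ft = 15 − 2 × (6000/1000) = 3°C.
ISA deviation = 16 − 3 = +13°C.
Density altitude = 6000 + 120 × (13) = 7560 ft.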